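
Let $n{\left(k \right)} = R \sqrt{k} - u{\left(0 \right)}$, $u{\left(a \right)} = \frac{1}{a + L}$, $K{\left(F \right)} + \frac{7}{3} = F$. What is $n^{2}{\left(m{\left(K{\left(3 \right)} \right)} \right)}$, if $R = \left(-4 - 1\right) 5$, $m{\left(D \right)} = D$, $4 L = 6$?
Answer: $\frac{3754}{9} + \frac{100 \sqrt{6}}{9} \approx 444.33$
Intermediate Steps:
$L = \frac{3}{2}$ ($L = \frac{1}{4} \cdot 6 = \frac{3}{2} \approx 1.5$)
$K{\left(F \right)} = - \frac{7}{3} + F$
$R = -25$ ($R = \left(-5\right) 5 = -25$)
$u{\left(a \right)} = \frac{1}{\frac{3}{2} + a}$ ($u{\left(a \right)} = \frac{1}{a + \frac{3}{2}} = \frac{1}{\frac{3}{2} + a}$)
$n{\left(k \right)} = - \frac{2}{3} - 25 \sqrt{k}$ ($n{\left(k \right)} = - 25 \sqrt{k} - \frac{2}{3 + 2 \cdot 0} = - 25 \sqrt{k} - \frac{2}{3 + 0} = - 25 \sqrt{k} - \frac{2}{3} = - \frac{2}{3} - 25 \sqrt{k}$)
$n^{2}{\left(m{\left(K{\left(3 \right)} \right)} \right)} = \left(- \frac{2}{3} - 25 \sqrt{- \frac{7}{3} + 3}\right)^{2} = \left(- \frac{2}{3} - 25 \sqrt{\frac{2}{3}}\right)^{2} = \left(- \frac{2}{3} - 25 \frac{\sqrt{6}}{3}\right)^{2} = \left(- \frac{2}{3} - \frac{25 \sqrt{6}}{3}\right)^{2}$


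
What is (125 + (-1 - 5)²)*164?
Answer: 26404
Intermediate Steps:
(125 + (-1 - 5)²)*164 = (125 + (-6)²)*164 = (125 + 36)*164 = 161*164 = 26404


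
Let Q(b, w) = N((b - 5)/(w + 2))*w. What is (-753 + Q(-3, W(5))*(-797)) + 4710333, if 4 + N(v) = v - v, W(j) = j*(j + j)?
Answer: 4868980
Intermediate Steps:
W(j) = 2*j² (W(j) = j*(2*j) = 2*j²)
N(v) = -4 (N(v) = -4 + (v - v) = -4 + 0 = -4)
Q(b, w) = -4*w
(-753 + Q(-3, W(5))*(-797)) + 4710333 = (-753 - 8*5²*(-797)) + 4710333 = (-753 - 8*25*(-797)) + 4710333 = (-753 - 4*50*(-797)) + 4710333 = (-753 - 200*(-797)) + 4710333 = (-753 + 159400) + 4710333 = 158647 + 4710333 = 4868980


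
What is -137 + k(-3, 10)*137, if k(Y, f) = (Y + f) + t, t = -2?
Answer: 548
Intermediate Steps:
k(Y, f) = -2 + Y + f (k(Y, f) = (Y + f) - 2 = -2 + Y + f)
-137 + k(-3, 10)*137 = -137 + (-2 - 3 + 10)*137 = -137 + 5*137 = -137 + 685 = 548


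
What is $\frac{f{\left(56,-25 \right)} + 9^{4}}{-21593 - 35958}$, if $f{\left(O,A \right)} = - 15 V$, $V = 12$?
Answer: $- \frac{6381}{57551} \approx -0.11088$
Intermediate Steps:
$f{\left(O,A \right)} = -180$ ($f{\left(O,A \right)} = \left(-15\right) 12 = -180$)
$\frac{f{\left(56,-25 \right)} + 9^{4}}{-21593 - 35958} = \frac{-180 + 9^{4}}{-21593 - 35958} = \frac{-180 + 6561}{-57551} = 6381 \left(- \frac{1}{57551}\right) = - \frac{6381}{57551}$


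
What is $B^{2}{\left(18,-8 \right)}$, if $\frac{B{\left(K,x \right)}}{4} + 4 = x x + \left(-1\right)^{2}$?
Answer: $59536$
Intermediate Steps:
$B{\left(K,x \right)} = -12 + 4 x^{2}$ ($B{\left(K,x \right)} = -16 + 4 \left(x x + \left(-1\right)^{2}\right) = -16 + 4 \left(x^{2} + 1\right) = -16 + 4 \left(1 + x^{2}\right) = -16 + \left(4 + 4 x^{2}\right) = -12 + 4 x^{2}$)
$B^{2}{\left(18,-8 \right)} = \left(-12 + 4 \left(-8\right)^{2}\right)^{2} = \left(-12 + 4 \cdot 64\right)^{2} = \left(-12 + 256\right)^{2} = 244^{2} = 59536$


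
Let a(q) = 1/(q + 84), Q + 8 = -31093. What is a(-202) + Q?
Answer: -3669919/118 ≈ -31101.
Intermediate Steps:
Q = -31101 (Q = -8 - 31093 = -31101)
a(q) = 1/(84 + q)
a(-202) + Q = 1/(84 - 202) - 31101 = 1/(-118) - 31101 = -1/118 - 31101 = -3669919/118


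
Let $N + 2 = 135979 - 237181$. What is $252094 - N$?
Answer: $353298$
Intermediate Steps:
$N = -101204$ ($N = -2 + \left(135979 - 237181\right) = -2 - 101202 = -101204$)
$252094 - N = 252094 - -101204 = 252094 + 101204 = 353298$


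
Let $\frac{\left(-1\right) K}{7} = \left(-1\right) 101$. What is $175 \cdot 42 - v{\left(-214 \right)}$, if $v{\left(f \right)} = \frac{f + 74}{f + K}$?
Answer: $\frac{3623690}{493} \approx 7350.3$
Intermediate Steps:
$K = 707$ ($K = - 7 \left(\left(-1\right) 101\right) = \left(-7\right) \left(-101\right) = 707$)
$v{\left(f \right)} = \frac{74 + f}{707 + f}$ ($v{\left(f \right)} = \frac{f + 74}{f + 707} = \frac{74 + f}{707 + f}$)
$175 \cdot 42 - v{\left(-214 \right)} = 175 \cdot 42 - \frac{74 - 214}{707 - 214} = 7350 - \frac{1}{493} \left(-140\right) = 7350 - - \frac{140}{493} = 7350 + \frac{140}{493} = \frac{3623690}{493}$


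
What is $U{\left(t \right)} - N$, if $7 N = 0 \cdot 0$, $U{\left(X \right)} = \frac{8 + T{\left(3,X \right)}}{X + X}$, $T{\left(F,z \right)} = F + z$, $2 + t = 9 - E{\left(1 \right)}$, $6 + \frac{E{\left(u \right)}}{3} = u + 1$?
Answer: $\frac{15}{19} \approx 0.78947$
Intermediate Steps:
$E{\left(u \right)} = -15 + 3 u$ ($E{\left(u \right)} = -18 + 3 \left(u + 1\right) = -18 + 3 \left(1 + u\right) = -18 + \left(3 + 3 u\right) = -15 + 3 u$)
$t = 19$ ($t = -2 + \left(9 - \left(-15 + 3 \cdot 1\right)\right) = -2 + \left(9 - \left(-15 + 3\right)\right) = -2 + \left(9 - -12\right) = -2 + \left(9 + 12\right) = -2 + 21 = 19$)
$U{\left(X \right)} = \frac{11 + X}{2 X}$ ($U{\left(X \right)} = \frac{8 + \left(3 + X\right)}{X + X} = \frac{11 + X}{2 X}$)
$N = 0$ ($N = \frac{0 \cdot 0}{7} = \frac{1}{7} \cdot 0 = 0$)
$U{\left(t \right)} - N = \frac{11 + 19}{2 \cdot 19} - 0 = \frac{1}{2} \cdot \frac{1}{19} \cdot 30 + 0 = \frac{15}{19} + 0 = \frac{15}{19}$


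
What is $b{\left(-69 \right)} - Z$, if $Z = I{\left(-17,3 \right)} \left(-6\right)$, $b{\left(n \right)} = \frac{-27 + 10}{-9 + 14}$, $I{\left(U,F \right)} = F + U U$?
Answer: $\frac{8743}{5} \approx 1748.6$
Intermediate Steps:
$I{\left(U,F \right)} = F + U^{2}$
$b{\left(n \right)} = - \frac{17}{5}$
$Z = -1752$ ($Z = \left(3 + \left(-17\right)^{2}\right) \left(-6\right) = \left(3 + 289\right) \left(-6\right) = 292 \left(-6\right) = -1752$)
$b{\left(-69 \right)} - Z = - \frac{17}{5} - -1752 = - \frac{17}{5} + 1752 = \frac{8743}{5}$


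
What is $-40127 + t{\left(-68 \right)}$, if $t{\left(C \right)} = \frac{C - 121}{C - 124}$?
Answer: $- \frac{2568065}{64} \approx -40126.0$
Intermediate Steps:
$t{\left(C \right)} = \frac{-121 + C}{-124 + C}$
$-40127 + t{\left(-68 \right)} = -40127 + \frac{-121 - 68}{-124 - 68} = -40127 + \frac{1}{-192} \left(-189\right) = -40127 - - \frac{63}{64} = -40127 + \frac{63}{64} = - \frac{2568065}{64}$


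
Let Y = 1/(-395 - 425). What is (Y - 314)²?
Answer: 66296465361/672400 ≈ 98597.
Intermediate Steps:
Y = -1/820 (Y = 1/(-820) = -1/820 ≈ -0.0012195)
(Y - 314)² = (-1/820 - 314)² = (-257481/820)² = 66296465361/672400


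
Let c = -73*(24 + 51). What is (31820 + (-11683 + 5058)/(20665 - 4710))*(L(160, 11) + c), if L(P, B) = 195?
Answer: -536111637600/3191 ≈ -1.6801e+8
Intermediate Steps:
c = -5475 (c = -73*75 = -5475)
(31820 + (-11683 + 5058)/(20665 - 4710))*(L(160, 11) + c) = (31820 + (-11683 + 5058)/(20665 - 4710))*(195 - 5475) = (31820 - 6625/15955)*(-5280) = (31820 - 6625*1/15955)*(-5280) = (31820 - 1325/3191)*(-5280) = (101536295/3191)*(-5280) = -536111637600/3191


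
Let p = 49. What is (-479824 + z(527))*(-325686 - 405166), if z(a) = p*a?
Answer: 331807538852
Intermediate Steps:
z(a) = 49*a
(-479824 + z(527))*(-325686 - 405166) = (-479824 + 49*527)*(-325686 - 405166) = (-479824 + 25823)*(-730852) = -454001*(-730852) = 331807538852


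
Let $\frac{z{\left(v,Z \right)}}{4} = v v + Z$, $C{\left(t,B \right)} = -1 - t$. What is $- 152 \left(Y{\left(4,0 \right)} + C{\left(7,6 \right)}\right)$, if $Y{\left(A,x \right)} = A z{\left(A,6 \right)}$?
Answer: $-52288$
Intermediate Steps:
$z{\left(v,Z \right)} = 4 Z + 4 v^{2}$ ($z{\left(v,Z \right)} = 4 \left(v v + Z\right) = 4 \left(v^{2} + Z\right) = 4 \left(Z + v^{2}\right) = 4 Z + 4 v^{2}$)
$Y{\left(A,x \right)} = A \left(24 + 4 A^{2}\right)$ ($Y{\left(A,x \right)} = A \left(4 \cdot 6 + 4 A^{2}\right) = A \left(24 + 4 A^{2}\right)$)
$- 152 \left(Y{\left(4,0 \right)} + C{\left(7,6 \right)}\right) = - 152 \left(4 \cdot 4 \left(6 + 4^{2}\right) - 8\right) = - 152 \left(4 \cdot 4 \left(6 + 16\right) - 8\right) = - 152 \left(4 \cdot 4 \cdot 22 - 8\right) = - 152 \left(352 - 8\right) = \left(-152\right) 344 = -52288$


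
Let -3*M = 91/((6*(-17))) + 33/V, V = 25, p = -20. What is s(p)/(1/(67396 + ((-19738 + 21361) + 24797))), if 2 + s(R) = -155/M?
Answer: 111037615488/1091 ≈ 1.0178e+8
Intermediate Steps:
M = -1091/7650 (M = -(91/((6*(-17))) + 33/25)/3 = -(91/(-102) + 33*(1/25))/3 = -(91*(-1/102) + 33/25)/3 = -(-91/102 + 33/25)/3 = -⅓*1091/2550 = -1091/7650 ≈ -0.14261)
s(R) = 1183568/1091 (s(R) = -2 - 155/(-1091/7650) = -2 - 155*(-7650/1091) = -2 + 1185750/1091 = 1183568/1091)
s(p)/(1/(67396 + ((-19738 + 21361) + 24797))) = 1183568/(1091*(1/(67396 + ((-19738 + 21361) + 24797)))) = 1183568/(1091*(1/(67396 + (1623 + 24797)))) = 1183568/(1091*(1/(67396 + 26420))) = 1183568/(1091*(1/93816)) = (1183568/1091)*93816 = 111037615488/1091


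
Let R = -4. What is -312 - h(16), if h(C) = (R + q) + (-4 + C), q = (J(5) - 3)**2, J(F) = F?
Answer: -324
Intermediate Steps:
q = 4 (q = (5 - 3)**2 = 2**2 = 4)
h(C) = -4 + C (h(C) = (-4 + 4) + (-4 + C) = 0 + (-4 + C) = -4 + C)
-312 - h(16) = -312 - (-4 + 16) = -312 - 1*12 = -312 - 12 = -324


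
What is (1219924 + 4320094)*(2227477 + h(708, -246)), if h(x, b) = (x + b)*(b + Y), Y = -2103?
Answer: 6328024620302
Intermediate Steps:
h(x, b) = (-2103 + b)*(b + x) (h(x, b) = (x + b)*(b - 2103) = (b + x)*(-2103 + b) = (-2103 + b)*(b + x))
(1219924 + 4320094)*(2227477 + h(708, -246)) = (1219924 + 4320094)*(2227477 + ((-246)**2 - 2103*(-246) - 2103*708 - 246*708)) = 5540018*(2227477 + (60516 + 517338 - 1488924 - 174168)) = 5540018*(2227477 - 1085238) = 5540018*1142239 = 6328024620302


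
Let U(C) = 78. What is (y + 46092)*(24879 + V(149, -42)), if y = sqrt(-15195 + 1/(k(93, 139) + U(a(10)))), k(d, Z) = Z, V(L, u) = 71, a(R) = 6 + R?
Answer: 1149995400 + 24950*I*sqrt(715517138)/217 ≈ 1.15e+9 + 3.0755e+6*I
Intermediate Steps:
y = I*sqrt(715517138)/217 (y = sqrt(-15195 + 1/(139 + 78)) = sqrt(-15195 + 1/217) = sqrt(-3297314/217) = I*sqrt(715517138)/217 ≈ 123.27*I)
(y + 46092)*(24879 + V(149, -42)) = (I*sqrt(715517138)/217 + 46092)*(24879 + 71) = (46092 + I*sqrt(715517138)/217)*24950 = 1149995400 + 24950*I*sqrt(715517138)/217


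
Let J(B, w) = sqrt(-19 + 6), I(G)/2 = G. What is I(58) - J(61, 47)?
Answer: 116 - I*sqrt(13) ≈ 116.0 - 3.6056*I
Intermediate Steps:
I(G) = 2*G
J(B, w) = I*sqrt(13) (J(B, w) = sqrt(-13) = I*sqrt(13))
I(58) - J(61, 47) = 2*58 - I*sqrt(13) = 116 - I*sqrt(13)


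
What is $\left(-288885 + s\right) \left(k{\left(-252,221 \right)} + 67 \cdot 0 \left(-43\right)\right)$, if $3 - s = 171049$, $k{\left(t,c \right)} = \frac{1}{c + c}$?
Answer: $- \frac{459931}{442} \approx -1040.6$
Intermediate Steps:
$k{\left(t,c \right)} = \frac{1}{2 c}$
$s = -171046$ ($s = 3 - 171049 = -171046$)
$\left(-288885 + s\right) \left(k{\left(-252,221 \right)} + 67 \cdot 0 \left(-43\right)\right) = \left(-288885 - 171046\right) \left(\frac{1}{2 \cdot 221} + 67 \cdot 0 \left(-43\right)\right) = - 459931 \left(\frac{1}{2} \cdot \frac{1}{221} + 0 \left(-43\right)\right) = - 459931 \left(\frac{1}{442} + 0\right) = \left(-459931\right) \frac{1}{442} = - \frac{459931}{442}$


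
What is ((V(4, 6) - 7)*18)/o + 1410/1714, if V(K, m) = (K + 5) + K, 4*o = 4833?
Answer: 139907/153403 ≈ 0.91202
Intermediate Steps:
o = 4833/4 (o = (1/4)*4833 = 4833/4 ≈ 1208.3)
V(K, m) = 5 + 2*K (V(K, m) = (5 + K) + K = 5 + 2*K)
((V(4, 6) - 7)*18)/o + 1410/1714 = (((5 + 2*4) - 7)*18)/(4833/4) + 1410/1714 = (((5 + 8) - 7)*18)*(4/4833) + 1410*(1/1714) = ((13 - 7)*18)*(4/4833) + 705/857 = (6*18)*(4/4833) + 705/857 = 108*(4/4833) + 705/857 = 16/179 + 705/857 = 139907/153403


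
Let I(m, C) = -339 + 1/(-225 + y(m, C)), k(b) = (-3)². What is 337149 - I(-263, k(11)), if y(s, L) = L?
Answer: 72897409/216 ≈ 3.3749e+5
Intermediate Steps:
k(b) = 9
I(m, C) = -339 + 1/(-225 + C)
337149 - I(-263, k(11)) = 337149 - (76276 - 339*9)/(-225 + 9) = 337149 - (76276 - 3051)/(-216) = 337149 - (-1)*73225/216 = 337149 - 1*(-73225/216) = 337149 + 73225/216 = 72897409/216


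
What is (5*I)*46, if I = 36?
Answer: 8280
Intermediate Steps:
(5*I)*46 = (5*36)*46 = 180*46 = 8280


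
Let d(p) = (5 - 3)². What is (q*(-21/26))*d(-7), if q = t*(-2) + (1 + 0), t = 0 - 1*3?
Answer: -294/13 ≈ -22.615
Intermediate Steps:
t = -3 (t = 0 - 3 = -3)
q = 7 (q = -3*(-2) + (1 + 0) = 6 + 1 = 7)
d(p) = 4 (d(p) = 2² = 4)
(q*(-21/26))*d(-7) = (7*(-21/26))*4 = -147/26*4 = -294/13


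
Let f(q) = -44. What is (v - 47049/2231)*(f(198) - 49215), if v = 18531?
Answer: -2034180551508/2231 ≈ -9.1178e+8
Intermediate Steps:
(v - 47049/2231)*(f(198) - 49215) = (18531 - 47049/2231)*(-44 - 49215) = (18531 - 47049*1/2231)*(-49259) = (18531 - 47049/2231)*(-49259) = (41295612/2231)*(-49259) = -2034180551508/2231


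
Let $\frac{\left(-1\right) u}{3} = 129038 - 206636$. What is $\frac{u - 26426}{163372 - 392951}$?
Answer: $- \frac{206368}{229579} \approx -0.8989$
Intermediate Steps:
$u = 232794$ ($u = - 3 \left(129038 - 206636\right) = \left(-3\right) \left(-77598\right) = 232794$)
$\frac{u - 26426}{163372 - 392951} = \frac{232794 - 26426}{163372 - 392951} = \frac{206368}{-229579} = 206368 \left(- \frac{1}{229579}\right) = - \frac{206368}{229579}$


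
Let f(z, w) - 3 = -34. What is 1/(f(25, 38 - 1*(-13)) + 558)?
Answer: 1/527 ≈ 0.0018975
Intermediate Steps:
f(z, w) = -31 (f(z, w) = 3 - 34 = -31)
1/(f(25, 38 - 1*(-13)) + 558) = 1/(-31 + 558) = 1/527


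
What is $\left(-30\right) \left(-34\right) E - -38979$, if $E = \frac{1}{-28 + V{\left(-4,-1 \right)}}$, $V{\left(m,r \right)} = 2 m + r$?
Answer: $\frac{1441203}{37} \approx 38951.0$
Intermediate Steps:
$V{\left(m,r \right)} = r + 2 m$
$E = - \frac{1}{37}$ ($E = \frac{1}{-28 + \left(-1 + 2 \left(-4\right)\right)} = \frac{1}{-28 - 9} = \frac{1}{-37} = - \frac{1}{37} \approx -0.027027$)
$\left(-30\right) \left(-34\right) E - -38979 = \left(-30\right) \left(-34\right) \left(- \frac{1}{37}\right) - -38979 = 1020 \left(- \frac{1}{37}\right) + 38979 = - \frac{1020}{37} + 38979 = \frac{1441203}{37}$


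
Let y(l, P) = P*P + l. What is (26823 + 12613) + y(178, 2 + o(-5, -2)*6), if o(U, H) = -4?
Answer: 40098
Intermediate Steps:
y(l, P) = l + P**2 (y(l, P) = P**2 + l = l + P**2)
(26823 + 12613) + y(178, 2 + o(-5, -2)*6) = (26823 + 12613) + (178 + (2 - 4*6)**2) = 39436 + (178 + (2 - 24)**2) = 39436 + (178 + (-22)**2) = 39436 + (178 + 484) = 39436 + 662 = 40098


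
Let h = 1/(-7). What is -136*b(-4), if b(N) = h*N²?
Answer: 2176/7 ≈ 310.86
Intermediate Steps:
h = -⅐ ≈ -0.14286
b(N) = -N²/7
-136*b(-4) = -(-136)*(-4)²/7 = -(-136)*16/7 = -136*(-16/7) = 2176/7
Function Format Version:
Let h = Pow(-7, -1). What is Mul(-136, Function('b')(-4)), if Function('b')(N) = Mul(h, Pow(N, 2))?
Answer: Rational(2176, 7) ≈ 310.86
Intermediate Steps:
h = Rational(-1, 7) ≈ -0.14286
Function('b')(N) = Mul(Rational(-1, 7), Pow(N, 2))
Mul(-136, Function('b')(-4)) = Mul(-136, Mul(Rational(-1, 7), Pow(-4, 2))) = Mul(-136, Mul(Rational(-1, 7), 16)) = Mul(-136, Rational(-16, 7)) = Rational(2176, 7)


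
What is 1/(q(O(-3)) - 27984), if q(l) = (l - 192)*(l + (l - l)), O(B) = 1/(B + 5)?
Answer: -4/112319 ≈ -3.5613e-5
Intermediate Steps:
O(B) = 1/(5 + B)
q(l) = l*(-192 + l) (q(l) = (-192 + l)*(l + 0) = (-192 + l)*l = l*(-192 + l))
1/(q(O(-3)) - 27984) = 1/((-192 + 1/(5 - 3))/(5 - 3) - 27984) = 1/((-192 + 1/2)/2 - 27984) = 1/((-192 + ½)/2 - 27984) = 1/((½)*(-383/2) - 27984) = 1/(-383/4 - 27984) = 1/(-112319/4) = -4/112319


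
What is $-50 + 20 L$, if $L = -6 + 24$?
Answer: $310$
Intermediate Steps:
$L = 18$
$-50 + 20 L = -50 + 20 \cdot 18 = -50 + 360 = 310$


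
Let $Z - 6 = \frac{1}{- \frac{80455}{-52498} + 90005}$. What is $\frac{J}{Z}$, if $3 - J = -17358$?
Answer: $\frac{82033553888145}{28351030168} \approx 2893.5$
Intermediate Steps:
$J = 17361$ ($J = 3 - -17358 = 3 + 17358 = 17361$)
$Z = \frac{28351030168}{4725162945}$ ($Z = 6 + \frac{1}{- \frac{80455}{-52498} + 90005} = 6 + \frac{1}{\left(-80455\right) \left(- \frac{1}{52498}\right) + 90005} = 6 + \frac{1}{\frac{80455}{52498} + 90005} = 6 + \frac{1}{\frac{4725162945}{52498}} = 6 + \frac{52498}{4725162945} = \frac{28351030168}{4725162945} \approx 6.0$)
$\frac{J}{Z} = \frac{17361}{\frac{28351030168}{4725162945}} = 17361 \cdot \frac{4725162945}{28351030168} = \frac{82033553888145}{28351030168}$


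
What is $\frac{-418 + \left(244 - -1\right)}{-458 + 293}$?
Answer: $\frac{173}{165} \approx 1.0485$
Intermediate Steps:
$\frac{-418 + \left(244 - -1\right)}{-458 + 293} = \frac{-418 + \left(244 + 1\right)}{-165} = \left(-418 + 245\right) \left(- \frac{1}{165}\right) = \left(-173\right) \left(- \frac{1}{165}\right) = \frac{173}{165}$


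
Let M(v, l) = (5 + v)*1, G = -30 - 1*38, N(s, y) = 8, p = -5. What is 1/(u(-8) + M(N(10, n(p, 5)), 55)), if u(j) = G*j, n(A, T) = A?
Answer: 1/557 ≈ 0.0017953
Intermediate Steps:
G = -68 (G = -30 - 38 = -68)
M(v, l) = 5 + v
u(j) = -68*j
1/(u(-8) + M(N(10, n(p, 5)), 55)) = 1/(-68*(-8) + (5 + 8)) = 1/(544 + 13) = 1/557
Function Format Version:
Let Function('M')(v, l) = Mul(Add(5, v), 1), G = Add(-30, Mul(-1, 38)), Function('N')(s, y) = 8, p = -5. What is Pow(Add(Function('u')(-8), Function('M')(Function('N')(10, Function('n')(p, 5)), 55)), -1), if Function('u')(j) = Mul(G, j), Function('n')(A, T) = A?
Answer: Rational(1, 557) ≈ 0.0017953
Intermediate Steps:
G = -68 (G = Add(-30, -38) = -68)
Function('M')(v, l) = Add(5, v)
Function('u')(j) = Mul(-68, j)
Pow(Add(Function('u')(-8), Function('M')(Function('N')(10, Function('n')(p, 5)), 55)), -1) = Pow(Add(Mul(-68, -8), Add(5, 8)), -1) = Pow(Add(544, 13), -1) = Pow(557, -1) = Rational(1, 557)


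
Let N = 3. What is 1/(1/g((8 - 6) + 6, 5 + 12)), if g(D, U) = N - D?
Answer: -5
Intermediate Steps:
g(D, U) = 3 - D
1/(1/g((8 - 6) + 6, 5 + 12)) = 1/(1/(3 - ((8 - 6) + 6))) = 1/(1/(3 - (2 + 6))) = 1/(1/(3 - 1*8)) = 1/(1/(3 - 8)) = 1/(1/(-5)) = 1/(-⅕) = -5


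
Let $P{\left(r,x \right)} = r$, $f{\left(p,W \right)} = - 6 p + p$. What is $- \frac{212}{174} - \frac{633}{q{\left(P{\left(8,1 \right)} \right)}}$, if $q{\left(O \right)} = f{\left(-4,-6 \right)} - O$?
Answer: $- \frac{18781}{348} \approx -53.968$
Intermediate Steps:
$f{\left(p,W \right)} = - 5 p$
$q{\left(O \right)} = 20 - O$ ($q{\left(O \right)} = \left(-5\right) \left(-4\right) - O = 20 - O$)
$- \frac{212}{174} - \frac{633}{q{\left(P{\left(8,1 \right)} \right)}} = - \frac{212}{174} - \frac{633}{20 - 8} = \left(-212\right) \frac{1}{174} - \frac{633}{20 - 8} = - \frac{106}{87} - \frac{633}{12} = - \frac{106}{87} - \frac{211}{4} = - \frac{18781}{348}$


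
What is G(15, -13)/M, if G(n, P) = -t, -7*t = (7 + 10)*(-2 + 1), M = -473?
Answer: 17/3311 ≈ 0.0051344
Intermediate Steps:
t = 17/7 (t = -(7 + 10)*(-2 + 1)/7 = -17*(-1)/7 = -⅐*(-17) = 17/7 ≈ 2.4286)
G(n, P) = -17/7 (G(n, P) = -1*17/7 = -17/7)
G(15, -13)/M = -17/7/(-473) = -17/7*(-1/473) = 17/3311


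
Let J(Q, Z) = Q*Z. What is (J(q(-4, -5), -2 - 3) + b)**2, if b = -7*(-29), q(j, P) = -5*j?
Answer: 10609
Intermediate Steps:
b = 203
(J(q(-4, -5), -2 - 3) + b)**2 = ((-5*(-4))*(-2 - 3) + 203)**2 = (20*(-5) + 203)**2 = (-100 + 203)**2 = 103**2 = 10609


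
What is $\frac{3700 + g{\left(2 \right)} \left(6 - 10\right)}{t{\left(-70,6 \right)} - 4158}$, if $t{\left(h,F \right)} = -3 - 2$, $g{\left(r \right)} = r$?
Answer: $- \frac{3692}{4163} \approx -0.88686$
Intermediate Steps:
$t{\left(h,F \right)} = -5$ ($t{\left(h,F \right)} = -3 - 2 = -5$)
$\frac{3700 + g{\left(2 \right)} \left(6 - 10\right)}{t{\left(-70,6 \right)} - 4158} = \frac{3700 + 2 \left(6 - 10\right)}{-5 - 4158} = \frac{3700 + 2 \left(-4\right)}{-4163} = \left(3700 - 8\right) \left(- \frac{1}{4163}\right) = 3692 \left(- \frac{1}{4163}\right) = - \frac{3692}{4163}$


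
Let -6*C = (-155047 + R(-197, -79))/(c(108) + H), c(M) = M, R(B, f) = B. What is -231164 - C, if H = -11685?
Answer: -157421162/681 ≈ -2.3116e+5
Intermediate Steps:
C = -1522/681 (C = -(-155047 - 197)/(6*(108 - 11685)) = -(-25874)/(-11577) = -(-25874)*(-1)/11577 = -⅙*3044/227 = -1522/681 ≈ -2.2349)
-231164 - C = -231164 - 1*(-1522/681) = -231164 + 1522/681 = -157421162/681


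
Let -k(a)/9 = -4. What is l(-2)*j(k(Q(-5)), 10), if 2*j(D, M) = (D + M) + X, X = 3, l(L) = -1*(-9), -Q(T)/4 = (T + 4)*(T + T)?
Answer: 441/2 ≈ 220.50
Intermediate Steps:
Q(T) = -8*T*(4 + T) (Q(T) = -4*(T + 4)*(T + T) = -4*(4 + T)*2*T = -8*T*(4 + T))
k(a) = 36 (k(a) = -9*(-4) = 36)
l(L) = 9
j(D, M) = 3/2 + D/2 + M/2 (j(D, M) = ((D + M) + 3)/2 = (3 + D + M)/2 = 3/2 + D/2 + M/2)
l(-2)*j(k(Q(-5)), 10) = 9*(3/2 + (½)*36 + (½)*10) = 9*(3/2 + 18 + 5) = 9*(49/2) = 441/2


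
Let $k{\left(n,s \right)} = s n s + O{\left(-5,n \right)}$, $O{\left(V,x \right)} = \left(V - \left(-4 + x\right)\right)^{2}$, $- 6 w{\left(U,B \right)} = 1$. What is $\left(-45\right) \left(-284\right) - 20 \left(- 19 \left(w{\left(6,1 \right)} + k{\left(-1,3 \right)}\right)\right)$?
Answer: $\frac{27890}{3} \approx 9296.7$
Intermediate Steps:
$w{\left(U,B \right)} = - \frac{1}{6}$ ($w{\left(U,B \right)} = \left(- \frac{1}{6}\right) 1 = - \frac{1}{6}$)
$O{\left(V,x \right)} = \left(4 + V - x\right)^{2}$
$k{\left(n,s \right)} = \left(-1 - n\right)^{2} + n s^{2}$ ($k{\left(n,s \right)} = s n s + \left(4 - 5 - n\right)^{2} = n s s + \left(-1 - n\right)^{2} = n s^{2} + \left(-1 - n\right)^{2} = \left(-1 - n\right)^{2} + n s^{2}$)
$\left(-45\right) \left(-284\right) - 20 \left(- 19 \left(w{\left(6,1 \right)} + k{\left(-1,3 \right)}\right)\right) = \left(-45\right) \left(-284\right) - 20 \left(- 19 \left(- \frac{1}{6} + \left(\left(1 - 1\right)^{2} - 3^{2}\right)\right)\right) = 12780 - 20 \left(- 19 \left(- \frac{1}{6} + \left(0^{2} - 9\right)\right)\right) = 12780 - 20 \left(- 19 \left(- \frac{1}{6} + \left(0 - 9\right)\right)\right) = 12780 - 20 \left(- 19 \left(- \frac{1}{6} - 9\right)\right) = 12780 - 20 \left(\left(-19\right) \left(- \frac{55}{6}\right)\right) = 12780 - \frac{10450}{3} = \frac{27890}{3}$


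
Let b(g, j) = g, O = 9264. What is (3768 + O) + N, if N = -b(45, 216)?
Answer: 12987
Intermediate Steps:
N = -45 (N = -1*45 = -45)
(3768 + O) + N = (3768 + 9264) - 45 = 13032 - 45 = 12987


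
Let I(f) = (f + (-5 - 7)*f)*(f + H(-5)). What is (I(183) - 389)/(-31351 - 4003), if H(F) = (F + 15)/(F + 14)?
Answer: 556507/53031 ≈ 10.494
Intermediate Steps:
H(F) = (15 + F)/(14 + F)
I(f) = -11*f*(10/9 + f) (I(f) = (f + (-5 - 7)*f)*(f + (15 - 5)/(14 - 5)) = (f - 12*f)*(f + 10/9) = (-11*f)*(f + (⅑)*10) = (-11*f)*(f + 10/9) = (-11*f)*(10/9 + f) = -11*f*(10/9 + f))
(I(183) - 389)/(-31351 - 4003) = (-11/9*183*(10 + 9*183) - 389)/(-31351 - 4003) = (-11/9*183*(10 + 1647) - 389)/(-35354) = (-11/9*183*1657 - 389)*(-1/35354) = (-1111847/3 - 389)*(-1/35354) = -1113014/3*(-1/35354) = 556507/53031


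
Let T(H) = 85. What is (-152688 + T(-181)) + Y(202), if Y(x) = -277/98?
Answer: -14955371/98 ≈ -1.5261e+5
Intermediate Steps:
Y(x) = -277/98 (Y(x) = -277*1/98 = -277/98)
(-152688 + T(-181)) + Y(202) = (-152688 + 85) - 277/98 = -152603 - 277/98 = -14955371/98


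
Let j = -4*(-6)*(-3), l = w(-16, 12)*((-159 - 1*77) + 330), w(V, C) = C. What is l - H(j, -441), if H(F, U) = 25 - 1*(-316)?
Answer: 787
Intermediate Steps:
l = 1128 (l = 12*((-159 - 1*77) + 330) = 12*((-159 - 77) + 330) = 12*(-236 + 330) = 12*94 = 1128)
j = -72 (j = 24*(-3) = -72)
H(F, U) = 341 (H(F, U) = 25 + 316 = 341)
l - H(j, -441) = 1128 - 1*341 = 1128 - 341 = 787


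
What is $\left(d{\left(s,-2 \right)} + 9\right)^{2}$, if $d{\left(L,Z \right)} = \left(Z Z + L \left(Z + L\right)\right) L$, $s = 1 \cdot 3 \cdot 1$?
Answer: $900$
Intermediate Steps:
$s = 3$ ($s = 3 \cdot 1 = 3$)
$d{\left(L,Z \right)} = L \left(Z^{2} + L \left(L + Z\right)\right)$ ($d{\left(L,Z \right)} = \left(Z^{2} + L \left(L + Z\right)\right) L = L \left(Z^{2} + L \left(L + Z\right)\right)$)
$\left(d{\left(s,-2 \right)} + 9\right)^{2} = \left(3 \left(3^{2} + \left(-2\right)^{2} + 3 \left(-2\right)\right) + 9\right)^{2} = \left(3 \left(9 + 4 - 6\right) + 9\right)^{2} = \left(3 \cdot 7 + 9\right)^{2} = \left(21 + 9\right)^{2} = 30^{2} = 900$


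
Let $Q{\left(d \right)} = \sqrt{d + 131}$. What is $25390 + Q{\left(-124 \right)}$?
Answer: $25390 + \sqrt{7} \approx 25393.0$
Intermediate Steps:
$Q{\left(d \right)} = \sqrt{131 + d}$
$25390 + Q{\left(-124 \right)} = 25390 + \sqrt{131 - 124} = 25390 + \sqrt{7}$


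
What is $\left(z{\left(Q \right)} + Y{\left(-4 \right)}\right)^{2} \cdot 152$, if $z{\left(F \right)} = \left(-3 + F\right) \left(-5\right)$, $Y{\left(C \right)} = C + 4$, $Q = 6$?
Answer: $34200$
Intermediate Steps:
$Y{\left(C \right)} = 4 + C$
$z{\left(F \right)} = 15 - 5 F$
$\left(z{\left(Q \right)} + Y{\left(-4 \right)}\right)^{2} \cdot 152 = \left(\left(15 - 30\right) + \left(4 - 4\right)\right)^{2} \cdot 152 = \left(\left(15 - 30\right) + 0\right)^{2} \cdot 152 = \left(-15 + 0\right)^{2} \cdot 152 = \left(-15\right)^{2} \cdot 152 = 225 \cdot 152 = 34200$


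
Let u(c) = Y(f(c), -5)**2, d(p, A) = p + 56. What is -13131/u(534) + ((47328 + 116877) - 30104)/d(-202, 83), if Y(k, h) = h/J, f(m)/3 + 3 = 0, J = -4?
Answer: -466117/50 ≈ -9322.3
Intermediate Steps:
d(p, A) = 56 + p
f(m) = -9 (f(m) = -9 + 3*0 = -9 + 0 = -9)
Y(k, h) = -h/4 (Y(k, h) = h/(-4) = h*(-1/4) = -h/4)
u(c) = 25/16 (u(c) = (-1/4*(-5))**2 = (5/4)**2 = 25/16)
-13131/u(534) + ((47328 + 116877) - 30104)/d(-202, 83) = -13131/25/16 + ((47328 + 116877) - 30104)/(56 - 202) = -13131*16/25 + (164205 - 30104)/(-146) = -210096/25 + 134101*(-1/146) = -210096/25 - 1837/2 = -466117/50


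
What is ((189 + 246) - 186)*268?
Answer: 66732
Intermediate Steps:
((189 + 246) - 186)*268 = (435 - 186)*268 = 249*268 = 66732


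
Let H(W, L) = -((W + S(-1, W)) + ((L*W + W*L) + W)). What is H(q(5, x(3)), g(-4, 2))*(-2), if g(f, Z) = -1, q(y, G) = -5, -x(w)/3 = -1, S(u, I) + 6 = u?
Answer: -14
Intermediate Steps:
S(u, I) = -6 + u
x(w) = 3 (x(w) = -3*(-1) = 3)
H(W, L) = 7 - 2*W - 2*L*W (H(W, L) = -((W + (-6 - 1)) + ((L*W + W*L) + W)) = -((W - 7) + ((L*W + L*W) + W)) = -((-7 + W) + (2*L*W + W)) = -((-7 + W) + (W + 2*L*W)) = -(-7 + 2*W + 2*L*W) = 7 - 2*W - 2*L*W)
H(q(5, x(3)), g(-4, 2))*(-2) = (7 - 2*(-5) - 2*(-1)*(-5))*(-2) = (7 + 10 - 10)*(-2) = 7*(-2) = -14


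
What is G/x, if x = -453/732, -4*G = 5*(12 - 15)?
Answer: -915/151 ≈ -6.0596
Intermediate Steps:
G = 15/4 (G = -5*(12 - 15)/4 = -5*(-3)/4 = -¼*(-15) = 15/4 ≈ 3.7500)
x = -151/244 (x = -453*1/732 = -151/244 ≈ -0.61885)
G/x = 15/(4*(-151/244)) = (15/4)*(-244/151) = -915/151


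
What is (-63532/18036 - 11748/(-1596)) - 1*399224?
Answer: -239411133256/599697 ≈ -3.9922e+5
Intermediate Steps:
(-63532/18036 - 11748/(-1596)) - 1*399224 = (-63532*1/18036 - 11748*(-1/1596)) - 399224 = (-15883/4509 + 979/133) - 399224 = 2301872/599697 - 399224 = -239411133256/599697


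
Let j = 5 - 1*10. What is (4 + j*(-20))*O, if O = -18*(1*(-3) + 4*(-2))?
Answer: 20592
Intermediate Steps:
j = -5 (j = 5 - 10 = -5)
O = 198 (O = -18*(-3 - 8) = -18*(-11) = 198)
(4 + j*(-20))*O = (4 - 5*(-20))*198 = (4 + 100)*198 = 104*198 = 20592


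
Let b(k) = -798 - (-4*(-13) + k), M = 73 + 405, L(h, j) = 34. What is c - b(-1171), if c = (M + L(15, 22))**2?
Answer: 261823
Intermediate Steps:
M = 478
c = 262144 (c = (478 + 34)**2 = 512**2 = 262144)
b(k) = -850 - k (b(k) = -798 - (52 + k) = -798 + (-52 - k) = -850 - k)
c - b(-1171) = 262144 - (-850 - 1*(-1171)) = 262144 - (-850 + 1171) = 262144 - 1*321 = 262144 - 321 = 261823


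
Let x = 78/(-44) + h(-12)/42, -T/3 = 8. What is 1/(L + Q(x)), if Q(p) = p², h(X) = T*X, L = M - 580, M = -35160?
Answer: -23716/846996751 ≈ -2.8000e-5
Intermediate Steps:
T = -24 (T = -3*8 = -24)
L = -35740 (L = -35160 - 580 = -35740)
h(X) = -24*X
x = 783/154 (x = 78/(-44) - 24*(-12)/42 = 78*(-1/44) + 288*(1/42) = -39/22 + 48/7 = 783/154 ≈ 5.0844)
1/(L + Q(x)) = 1/(-35740 + (783/154)²) = 1/(-35740 + 613089/23716) = 1/(-846996751/23716) = -23716/846996751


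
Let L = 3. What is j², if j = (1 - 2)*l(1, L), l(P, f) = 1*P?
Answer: 1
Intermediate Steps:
l(P, f) = P
j = -1 (j = (1 - 2)*1 = -1*1 = -1)
j² = (-1)² = 1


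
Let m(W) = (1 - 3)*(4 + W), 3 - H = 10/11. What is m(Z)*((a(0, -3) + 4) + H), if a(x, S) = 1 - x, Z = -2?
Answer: -312/11 ≈ -28.364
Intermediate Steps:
H = 23/11 (H = 3 - 10/11 = 23/11 ≈ 2.0909)
m(W) = -8 - 2*W (m(W) = -2*(4 + W) = -8 - 2*W)
m(Z)*((a(0, -3) + 4) + H) = (-8 - 2*(-2))*(((1 - 1*0) + 4) + 23/11) = (-8 + 4)*(((1 + 0) + 4) + 23/11) = -4*((1 + 4) + 23/11) = -4*(5 + 23/11) = -4*78/11 = -312/11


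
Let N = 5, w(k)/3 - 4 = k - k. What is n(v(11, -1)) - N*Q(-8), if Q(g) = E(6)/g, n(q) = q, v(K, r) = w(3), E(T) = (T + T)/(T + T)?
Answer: 101/8 ≈ 12.625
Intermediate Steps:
w(k) = 12 (w(k) = 12 + 3*(k - k) = 12 + 3*0 = 12 + 0 = 12)
E(T) = 1 (E(T) = (2*T)/((2*T)) = (2*T)*(1/(2*T)) = 1)
v(K, r) = 12
Q(g) = 1/g
n(v(11, -1)) - N*Q(-8) = 12 - 5/(-8) = 12 - 5*(-1)/8 = 12 - 1*(-5/8) = 12 + 5/8 = 101/8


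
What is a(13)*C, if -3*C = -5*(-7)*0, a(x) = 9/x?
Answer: 0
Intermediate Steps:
C = 0 (C = -(-5*(-7))*0/3 = -35*0/3 = -⅓*0 = 0)
a(13)*C = (9/13)*0 = 0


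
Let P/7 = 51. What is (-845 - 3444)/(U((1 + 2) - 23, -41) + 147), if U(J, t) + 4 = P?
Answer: -4289/500 ≈ -8.5780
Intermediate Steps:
P = 357 (P = 7*51 = 357)
U(J, t) = 353 (U(J, t) = -4 + 357 = 353)
(-845 - 3444)/(U((1 + 2) - 23, -41) + 147) = (-845 - 3444)/(353 + 147) = -4289/500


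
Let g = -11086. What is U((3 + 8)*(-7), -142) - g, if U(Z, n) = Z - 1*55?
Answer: 10954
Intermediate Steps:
U(Z, n) = -55 + Z (U(Z, n) = Z - 55 = -55 + Z)
U((3 + 8)*(-7), -142) - g = (-55 + (3 + 8)*(-7)) - 1*(-11086) = (-55 + 11*(-7)) + 11086 = (-55 - 77) + 11086 = -132 + 11086 = 10954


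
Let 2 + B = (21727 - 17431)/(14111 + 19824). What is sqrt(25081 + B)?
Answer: sqrt(28880726563535)/33935 ≈ 158.36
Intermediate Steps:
B = -63574/33935 (B = -2 + (21727 - 17431)/(14111 + 19824) = -2 + 4296/33935 = -63574/33935 ≈ -1.8734)
sqrt(25081 + B) = sqrt(25081 - 63574/33935) = sqrt(851060161/33935) = sqrt(28880726563535)/33935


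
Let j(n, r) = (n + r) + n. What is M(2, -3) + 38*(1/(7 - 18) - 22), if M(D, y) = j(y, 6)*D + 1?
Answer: -9223/11 ≈ -838.45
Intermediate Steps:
j(n, r) = r + 2*n
M(D, y) = 1 + D*(6 + 2*y) (M(D, y) = (6 + 2*y)*D + 1 = D*(6 + 2*y) + 1 = 1 + D*(6 + 2*y))
M(2, -3) + 38*(1/(7 - 18) - 22) = (1 + 2*2*(3 - 3)) + 38*(1/(7 - 18) - 22) = (1 + 2*2*0) + 38*(1/(-11) - 22) = (1 + 0) + 38*(-1/11 - 22) = 1 + 38*(-243/11) = 1 - 9234/11 = -9223/11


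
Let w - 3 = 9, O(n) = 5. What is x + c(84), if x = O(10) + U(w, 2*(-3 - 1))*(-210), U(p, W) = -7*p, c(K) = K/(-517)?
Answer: 9122381/517 ≈ 17645.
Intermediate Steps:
w = 12 (w = 3 + 9 = 12)
c(K) = -K/517 (c(K) = K*(-1/517) = -K/517)
x = 17645 (x = 5 - 7*12*(-210) = 5 - 84*(-210) = 5 + 17640 = 17645)
x + c(84) = 17645 - 1/517*84 = 17645 - 84/517 = 9122381/517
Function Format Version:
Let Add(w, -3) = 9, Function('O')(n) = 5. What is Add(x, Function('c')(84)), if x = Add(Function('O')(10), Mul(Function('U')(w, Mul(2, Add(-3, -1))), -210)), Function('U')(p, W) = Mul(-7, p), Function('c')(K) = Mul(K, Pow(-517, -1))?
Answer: Rational(9122381, 517) ≈ 17645.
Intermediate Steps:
w = 12 (w = Add(3, 9) = 12)
Function('c')(K) = Mul(Rational(-1, 517), K) (Function('c')(K) = Mul(K, Rational(-1, 517)) = Mul(Rational(-1, 517), K))
x = 17645 (x = Add(5, Mul(Mul(-7, 12), -210)) = Add(5, Mul(-84, -210)) = Add(5, 17640) = 17645)
Add(x, Function('c')(84)) = Add(17645, Mul(Rational(-1, 517), 84)) = Add(17645, Rational(-84, 517)) = Rational(9122381, 517)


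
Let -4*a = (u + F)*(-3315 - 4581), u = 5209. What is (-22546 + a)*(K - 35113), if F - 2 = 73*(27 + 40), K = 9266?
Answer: -514841275294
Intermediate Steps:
F = 4893 (F = 2 + 73*(27 + 40) = 2 + 73*67 = 2 + 4891 = 4893)
a = 19941348 (a = -(5209 + 4893)*(-3315 - 4581)/4 = -5051*(-7896)/2 = -¼*(-79765392) = 19941348)
(-22546 + a)*(K - 35113) = (-22546 + 19941348)*(9266 - 35113) = 19918802*(-25847) = -514841275294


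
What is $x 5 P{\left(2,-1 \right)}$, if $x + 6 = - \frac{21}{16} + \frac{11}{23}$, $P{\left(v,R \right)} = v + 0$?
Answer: $- \frac{12575}{184} \approx -68.342$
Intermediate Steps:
$P{\left(v,R \right)} = v$
$x = - \frac{2515}{368}$ ($x = -6 + \left(- \frac{21}{16} + \frac{11}{23}\right) = -6 - \frac{307}{368} = - \frac{2515}{368} \approx -6.8342$)
$x 5 P{\left(2,-1 \right)} = \left(- \frac{2515}{368}\right) 5 \cdot 2 = \left(- \frac{12575}{368}\right) 2 = - \frac{12575}{184}$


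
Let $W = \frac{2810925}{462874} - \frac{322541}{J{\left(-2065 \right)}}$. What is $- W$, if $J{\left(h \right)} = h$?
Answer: $- \frac{155100402959}{955834810} \approx -162.27$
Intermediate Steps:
$W = \frac{155100402959}{955834810}$ ($W = \frac{2810925}{462874} - \frac{322541}{-2065} = 2810925 \cdot \frac{1}{462874} - - \frac{322541}{2065} = \frac{2810925}{462874} + \frac{322541}{2065} = \frac{155100402959}{955834810} \approx 162.27$)
$- W = \left(-1\right) \frac{155100402959}{955834810} = - \frac{155100402959}{955834810}$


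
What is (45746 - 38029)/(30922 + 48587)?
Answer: 7717/79509 ≈ 0.097058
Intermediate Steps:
(45746 - 38029)/(30922 + 48587) = 7717/79509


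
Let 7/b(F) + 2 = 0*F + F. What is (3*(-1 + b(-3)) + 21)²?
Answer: 4761/25 ≈ 190.44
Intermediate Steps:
b(F) = 7/(-2 + F) (b(F) = 7/(-2 + (0*F + F)) = 7/(-2 + (0 + F)) = 7/(-2 + F))
(3*(-1 + b(-3)) + 21)² = (3*(-1 + 7/(-2 - 3)) + 21)² = (3*(-1 + 7/(-5)) + 21)² = (3*(-1 + 7*(-⅕)) + 21)² = (3*(-1 - 7/5) + 21)² = (3*(-12/5) + 21)² = (-36/5 + 21)² = (69/5)² = 4761/25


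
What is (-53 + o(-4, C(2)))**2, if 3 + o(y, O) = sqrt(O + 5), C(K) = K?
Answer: (56 - sqrt(7))**2 ≈ 2846.7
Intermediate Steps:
o(y, O) = -3 + sqrt(5 + O) (o(y, O) = -3 + sqrt(O + 5) = -3 + sqrt(5 + O))
(-53 + o(-4, C(2)))**2 = (-53 + (-3 + sqrt(5 + 2)))**2 = (-53 + (-3 + sqrt(7)))**2 = (-56 + sqrt(7))**2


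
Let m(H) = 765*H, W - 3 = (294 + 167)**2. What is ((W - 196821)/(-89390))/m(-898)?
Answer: 15703/61408248300 ≈ 2.5571e-7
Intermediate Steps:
W = 212524 (W = 3 + (294 + 167)**2 = 3 + 461**2 = 3 + 212521 = 212524)
((W - 196821)/(-89390))/m(-898) = ((212524 - 196821)/(-89390))/((765*(-898))) = (15703*(-1/89390))/(-686970) = -15703/89390*(-1/686970) = 15703/61408248300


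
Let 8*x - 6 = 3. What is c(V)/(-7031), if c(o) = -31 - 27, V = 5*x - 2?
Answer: 58/7031 ≈ 0.0082492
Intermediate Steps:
x = 9/8 (x = 3/4 + (1/8)*3 = 3/4 + 3/8 = 9/8 ≈ 1.1250)
V = 29/8 (V = 5*(9/8) - 2 = 45/8 - 2 = 29/8 ≈ 3.6250)
c(o) = -58
c(V)/(-7031) = -58/(-7031) = -58*(-1/7031) = 58/7031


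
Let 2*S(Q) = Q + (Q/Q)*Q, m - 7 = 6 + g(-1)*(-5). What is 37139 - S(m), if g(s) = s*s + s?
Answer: 37126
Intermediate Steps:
g(s) = s + s² (g(s) = s² + s = s + s²)
m = 13 (m = 7 + (6 - (1 - 1)*(-5)) = 7 + (6 - 1*0*(-5)) = 7 + (6 + 0*(-5)) = 7 + (6 + 0) = 7 + 6 = 13)
S(Q) = Q (S(Q) = (Q + (Q/Q)*Q)/2 = (Q + 1*Q)/2 = (Q + Q)/2 = (2*Q)/2 = Q)
37139 - S(m) = 37139 - 1*13 = 37139 - 13 = 37126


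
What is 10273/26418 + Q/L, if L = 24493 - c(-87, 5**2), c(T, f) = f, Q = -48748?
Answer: -86372075/53866302 ≈ -1.6035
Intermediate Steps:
L = 24468 (L = 24493 - 1*5**2 = 24493 - 1*25 = 24493 - 25 = 24468)
10273/26418 + Q/L = 10273/26418 - 48748/24468 = 10273*(1/26418) - 48748*1/24468 = 10273/26418 - 12187/6117 = -86372075/53866302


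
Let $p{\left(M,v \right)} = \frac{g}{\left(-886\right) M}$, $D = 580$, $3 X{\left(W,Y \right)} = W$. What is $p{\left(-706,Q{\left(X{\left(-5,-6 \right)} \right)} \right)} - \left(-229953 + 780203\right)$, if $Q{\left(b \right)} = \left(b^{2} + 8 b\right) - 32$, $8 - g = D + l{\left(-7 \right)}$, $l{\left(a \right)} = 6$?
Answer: $- \frac{172095089789}{312758} \approx -5.5025 \cdot 10^{5}$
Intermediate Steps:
$X{\left(W,Y \right)} = \frac{W}{3}$
$g = -578$ ($g = 8 - \left(580 + 6\right) = 8 - 586 = -578$)
$Q{\left(b \right)} = -32 + b^{2} + 8 b$
$p{\left(M,v \right)} = \frac{289}{443 M}$ ($p{\left(M,v \right)} = - \frac{578}{\left(-886\right) M} = - 578 \left(- \frac{1}{886 M}\right) = \frac{289}{443 M}$)
$p{\left(-706,Q{\left(X{\left(-5,-6 \right)} \right)} \right)} - \left(-229953 + 780203\right) = \frac{289}{443 \left(-706\right)} - \left(-229953 + 780203\right) = \frac{289}{443} \left(- \frac{1}{706}\right) - 550250 = - \frac{289}{312758} - 550250 = - \frac{172095089789}{312758}$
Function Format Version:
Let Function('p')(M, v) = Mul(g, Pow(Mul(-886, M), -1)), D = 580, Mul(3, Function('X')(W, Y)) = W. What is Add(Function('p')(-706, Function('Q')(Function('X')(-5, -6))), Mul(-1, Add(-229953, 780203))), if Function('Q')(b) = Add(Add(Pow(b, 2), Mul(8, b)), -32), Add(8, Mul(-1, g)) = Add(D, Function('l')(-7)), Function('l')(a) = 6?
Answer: Rational(-172095089789, 312758) ≈ -5.5025e+5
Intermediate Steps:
Function('X')(W, Y) = Mul(Rational(1, 3), W)
g = -578 (g = Add(8, Mul(-1, Add(580, 6))) = Add(8, Mul(-1, 586)) = Add(8, -586) = -578)
Function('Q')(b) = Add(-32, Pow(b, 2), Mul(8, b))
Function('p')(M, v) = Mul(Rational(289, 443), Pow(M, -1)) (Function('p')(M, v) = Mul(-578, Pow(Mul(-886, M), -1)) = Mul(-578, Mul(Rational(-1, 886), Pow(M, -1))) = Mul(Rational(289, 443), Pow(M, -1)))
Add(Function('p')(-706, Function('Q')(Function('X')(-5, -6))), Mul(-1, Add(-229953, 780203))) = Add(Mul(Rational(289, 443), Pow(-706, -1)), Mul(-1, Add(-229953, 780203))) = Add(Mul(Rational(289, 443), Rational(-1, 706)), Mul(-1, 550250)) = Add(Rational(-289, 312758), -550250) = Rational(-172095089789, 312758)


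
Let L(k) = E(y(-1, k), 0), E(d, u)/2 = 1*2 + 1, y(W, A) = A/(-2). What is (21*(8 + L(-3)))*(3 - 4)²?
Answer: 294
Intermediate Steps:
y(W, A) = -A/2 (y(W, A) = A*(-½) = -A/2)
E(d, u) = 6 (E(d, u) = 2*(1*2 + 1) = 2*(2 + 1) = 2*3 = 6)
L(k) = 6
(21*(8 + L(-3)))*(3 - 4)² = (21*(8 + 6))*(3 - 4)² = (21*14)*(-1)² = 294*1 = 294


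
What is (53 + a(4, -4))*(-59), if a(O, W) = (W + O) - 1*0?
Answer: -3127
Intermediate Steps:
a(O, W) = O + W (a(O, W) = (O + W) + 0 = O + W)
(53 + a(4, -4))*(-59) = (53 + (4 - 4))*(-59) = (53 + 0)*(-59) = 53*(-59) = -3127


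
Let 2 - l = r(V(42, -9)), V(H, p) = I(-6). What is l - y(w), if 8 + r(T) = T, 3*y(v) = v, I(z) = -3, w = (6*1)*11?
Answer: -9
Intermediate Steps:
w = 66 (w = 6*11 = 66)
y(v) = v/3
V(H, p) = -3
r(T) = -8 + T
l = 13 (l = 2 - (-8 - 3) = 2 - 1*(-11) = 2 + 11 = 13)
l - y(w) = 13 - 66/3 = 13 - 1*22 = 13 - 22 = -9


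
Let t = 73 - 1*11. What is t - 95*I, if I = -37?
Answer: 3577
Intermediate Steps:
t = 62 (t = 73 - 11 = 62)
t - 95*I = 62 - 95*(-37) = 62 + 3515 = 3577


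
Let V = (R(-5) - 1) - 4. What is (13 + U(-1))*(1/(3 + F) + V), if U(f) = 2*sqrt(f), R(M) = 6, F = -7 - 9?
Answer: 12 + 24*I/13 ≈ 12.0 + 1.8462*I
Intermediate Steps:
F = -16
V = 1 (V = (6 - 1) - 4 = 5 - 4 = 1)
(13 + U(-1))*(1/(3 + F) + V) = (13 + 2*sqrt(-1))*(1/(3 - 16) + 1) = (13 + 2*I)*(1/(-13) + 1) = (13 + 2*I)*(-1/13 + 1) = (13 + 2*I)*(12/13) = 12 + 24*I/13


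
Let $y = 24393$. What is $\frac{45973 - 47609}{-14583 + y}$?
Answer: $- \frac{818}{4905} \approx -0.16677$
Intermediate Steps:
$\frac{45973 - 47609}{-14583 + y} = \frac{45973 - 47609}{-14583 + 24393} = - \frac{1636}{9810} = \left(-1636\right) \frac{1}{9810} = - \frac{818}{4905}$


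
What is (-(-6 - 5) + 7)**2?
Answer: 324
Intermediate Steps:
(-(-6 - 5) + 7)**2 = (-1*(-11) + 7)**2 = (11 + 7)**2 = 18**2 = 324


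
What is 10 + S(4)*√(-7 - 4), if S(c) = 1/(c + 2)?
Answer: 10 + I*√11/6 ≈ 10.0 + 0.55277*I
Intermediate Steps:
S(c) = 1/(2 + c)
10 + S(4)*√(-7 - 4) = 10 + √(-7 - 4)/(2 + 4) = 10 + √(-11)/6 = 10 + (I*√11)/6 = 10 + I*√11/6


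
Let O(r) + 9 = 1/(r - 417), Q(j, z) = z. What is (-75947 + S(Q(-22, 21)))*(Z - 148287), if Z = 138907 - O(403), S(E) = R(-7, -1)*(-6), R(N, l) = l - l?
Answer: 9963714771/14 ≈ 7.1169e+8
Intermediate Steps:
O(r) = -9 + 1/(-417 + r) (O(r) = -9 + 1/(r - 417) = -9 + 1/(-417 + r))
R(N, l) = 0
S(E) = 0 (S(E) = 0*(-6) = 0)
Z = 1944825/14 (Z = 138907 - (3754 - 9*403)/(-417 + 403) = 138907 - (3754 - 3627)/(-14) = 138907 - (-1)*127/14 = 138907 - 1*(-127/14) = 138907 + 127/14 = 1944825/14 ≈ 1.3892e+5)
(-75947 + S(Q(-22, 21)))*(Z - 148287) = (-75947 + 0)*(1944825/14 - 148287) = -75947*(-131193/14) = 9963714771/14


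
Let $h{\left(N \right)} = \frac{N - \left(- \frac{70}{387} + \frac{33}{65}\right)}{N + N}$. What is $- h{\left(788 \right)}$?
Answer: $- \frac{19813919}{39644280} \approx -0.49979$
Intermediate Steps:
$h{\left(N \right)} = \frac{- \frac{8221}{25155} + N}{2 N}$ ($h{\left(N \right)} = \frac{N - \frac{8221}{25155}}{2 N} = \left(N + \left(- \frac{33}{65} + \frac{70}{387}\right)\right) \frac{1}{2 N} = \left(N - \frac{8221}{25155}\right) \frac{1}{2 N} = \left(- \frac{8221}{25155} + N\right) \frac{1}{2 N} = \frac{- \frac{8221}{25155} + N}{2 N}$)
$- h{\left(788 \right)} = - \frac{-8221 + 25155 \cdot 788}{50310 \cdot 788} = - \frac{-8221 + 19822140}{50310 \cdot 788} = - \frac{19813919}{50310 \cdot 788} = \left(-1\right) \frac{19813919}{39644280} = - \frac{19813919}{39644280}$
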